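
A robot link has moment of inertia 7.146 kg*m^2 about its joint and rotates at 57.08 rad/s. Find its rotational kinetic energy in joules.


KE = (1/2)*I*omega^2 = 0.5*7.146*57.08^2 = 11641.2856

11641.2856 J


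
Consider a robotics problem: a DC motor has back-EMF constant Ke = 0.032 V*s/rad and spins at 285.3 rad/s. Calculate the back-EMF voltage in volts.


V_emf = Ke * omega = 0.032*285.3 = 9.1296

9.1296 V


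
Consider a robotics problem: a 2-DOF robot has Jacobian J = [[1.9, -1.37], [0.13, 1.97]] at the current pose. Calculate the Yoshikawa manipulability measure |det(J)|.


det(J) = 1.9*1.97 - (-1.37)*(0.13) = 3.9211
|det(J)| = 3.9211

3.9211


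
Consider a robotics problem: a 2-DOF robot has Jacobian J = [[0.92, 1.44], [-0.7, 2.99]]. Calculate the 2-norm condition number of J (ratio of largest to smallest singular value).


JJ^T eigenvalues: trace(JJ^T) = 12.3501, det(JJ^T) = det(J)^2 = 14.12857744
s_max^2 = (12.3501 + sqrt(96.01066025))/2 = 11.07430148
s_min^2 = (12.3501 - sqrt(96.01066025))/2 = 1.27579852
kappa = s_max/s_min = sqrt(11.07430148/1.27579852) = 2.9462

2.9462


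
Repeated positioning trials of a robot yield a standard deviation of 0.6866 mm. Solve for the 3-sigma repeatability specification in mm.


repeatability = 3*sigma = 3*0.6866 = 2.0598

2.0598 mm


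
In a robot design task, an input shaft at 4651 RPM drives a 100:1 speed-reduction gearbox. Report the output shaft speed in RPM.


omega_out = omega_in / N = 4651 / 100 = 46.5100

46.5100 RPM


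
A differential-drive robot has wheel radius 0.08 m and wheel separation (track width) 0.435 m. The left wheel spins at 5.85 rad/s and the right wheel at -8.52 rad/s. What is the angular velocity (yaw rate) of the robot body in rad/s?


omega = r*(wR - wL)/L = 0.08*(-8.52 - (5.85))/0.435 = -2.6428

-2.6428 rad/s


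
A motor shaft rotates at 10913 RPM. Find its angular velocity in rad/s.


omega = 10913 * 2*pi/60 = 1142.8067

1142.8067 rad/s


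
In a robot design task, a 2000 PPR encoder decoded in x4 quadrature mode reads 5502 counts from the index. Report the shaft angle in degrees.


angle = counts * 360 / (PPR*4) = 5502 * 360 / 8000 = 247.5900

247.5900 degrees


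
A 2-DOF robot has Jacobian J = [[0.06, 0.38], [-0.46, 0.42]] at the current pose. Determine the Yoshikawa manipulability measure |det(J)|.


det(J) = 0.06*0.42 - (0.38)*(-0.46) = 0.2000
|det(J)| = 0.2000

0.2000


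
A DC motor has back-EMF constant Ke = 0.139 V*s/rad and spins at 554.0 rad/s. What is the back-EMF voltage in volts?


V_emf = Ke * omega = 0.139*554.0 = 77.0060

77.0060 V


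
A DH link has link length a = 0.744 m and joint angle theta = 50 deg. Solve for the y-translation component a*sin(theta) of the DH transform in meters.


a*sin(theta) = 0.744*sin(50 deg) = 0.5699

0.5699 m


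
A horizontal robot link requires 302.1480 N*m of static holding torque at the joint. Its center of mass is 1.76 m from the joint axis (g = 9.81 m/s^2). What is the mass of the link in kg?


m = tau / (g*L) = 302.1480 / (9.81 * 1.76) = 17.5000

17.5000 kg


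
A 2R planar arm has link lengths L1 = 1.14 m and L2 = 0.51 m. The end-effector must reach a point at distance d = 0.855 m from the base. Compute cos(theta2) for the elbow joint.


cos(th2) = (d^2 - L1^2 - L2^2)/(2*L1*L2) = (0.855^2 - 1.14^2 - 0.51^2)/(2*1.14*0.51) = -0.7127

-0.7127


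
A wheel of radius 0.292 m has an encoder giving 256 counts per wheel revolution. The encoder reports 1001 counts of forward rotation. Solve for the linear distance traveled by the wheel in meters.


revs = 1001/256 = 3.910156
d = revs * 2*pi*r = 3.910156 * 2*pi*0.292 = 7.1739

7.1739 m


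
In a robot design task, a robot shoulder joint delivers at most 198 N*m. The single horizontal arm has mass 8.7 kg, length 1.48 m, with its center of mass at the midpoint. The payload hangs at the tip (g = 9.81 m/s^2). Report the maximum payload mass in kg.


tau_arm = m_arm*g*(L/2) = 8.7*9.81*1.48/2 = 63.1568 N*m
tau_payload = tau_max - tau_arm = 198 - 63.1568 = 134.8432
m_payload = tau_payload / (g*L) = 134.8432 / (9.81*1.48) = 9.2875

9.2875 kg


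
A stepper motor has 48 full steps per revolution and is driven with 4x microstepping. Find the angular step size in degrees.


step = 360/(48*4) = 360/192 = 1.8750

1.8750 degrees


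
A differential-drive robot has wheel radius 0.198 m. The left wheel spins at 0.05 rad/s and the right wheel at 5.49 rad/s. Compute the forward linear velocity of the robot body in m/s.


v = r*(wR + wL)/2 = 0.198*(5.49 + 0.05)/2 = 0.5485

0.5485 m/s


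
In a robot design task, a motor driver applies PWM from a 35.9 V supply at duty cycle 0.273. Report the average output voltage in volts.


V_avg = V_supply * D = 35.9*0.273 = 9.8007

9.8007 V


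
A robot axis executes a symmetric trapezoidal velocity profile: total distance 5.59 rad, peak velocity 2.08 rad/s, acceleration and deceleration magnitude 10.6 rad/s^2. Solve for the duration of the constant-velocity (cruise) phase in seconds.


t_acc = v/a = 0.196226 s, d_acc = v^2/(2a) = 0.204075 rad each
d_cruise = 5.59 - 2*0.204075 = 5.181850 rad
t_cruise = d_cruise/v = 5.181850/2.08 = 2.4913

2.4913 s


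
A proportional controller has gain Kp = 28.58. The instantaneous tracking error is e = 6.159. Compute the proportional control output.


u_P = Kp * e = 28.58 * 6.159 = 176.0242

176.0242


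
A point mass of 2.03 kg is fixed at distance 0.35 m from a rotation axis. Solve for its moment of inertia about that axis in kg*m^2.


I = m*r^2 = 2.03*0.35^2 = 0.2487

0.2487 kg*m^2


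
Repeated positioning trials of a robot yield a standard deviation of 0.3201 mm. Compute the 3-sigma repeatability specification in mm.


repeatability = 3*sigma = 3*0.3201 = 0.9603

0.9603 mm


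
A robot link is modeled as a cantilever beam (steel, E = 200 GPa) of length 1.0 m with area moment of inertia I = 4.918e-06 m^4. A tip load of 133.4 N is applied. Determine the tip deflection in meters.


delta = F*L^3/(3*E*I) = 133.4*1.0^3/(3*2.000e+11*4.918e-06)
      = 133.4/2950800 = 4.5208e-05

4.5208e-05 m


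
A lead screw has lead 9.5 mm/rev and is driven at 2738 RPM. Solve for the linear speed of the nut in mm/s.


v = lead * (RPM/60) = 9.5*2738/60 = 433.5167

433.5167 mm/s


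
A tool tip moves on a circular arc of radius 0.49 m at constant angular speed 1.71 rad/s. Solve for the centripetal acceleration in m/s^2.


a_c = omega^2 * r = 1.71^2 * 0.49 = 1.4328

1.4328 m/s^2


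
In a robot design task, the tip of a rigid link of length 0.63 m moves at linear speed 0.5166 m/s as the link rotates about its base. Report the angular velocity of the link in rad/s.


omega = v / L = 0.5166 / 0.63 = 0.8200

0.8200 rad/s


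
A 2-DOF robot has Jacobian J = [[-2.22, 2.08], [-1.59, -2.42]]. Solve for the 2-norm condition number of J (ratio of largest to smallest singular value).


JJ^T eigenvalues: trace(JJ^T) = 17.6393, det(JJ^T) = det(J)^2 = 75.33545616
s_max^2 = (17.6393 + sqrt(9.80307985))/2 = 10.38514352
s_min^2 = (17.6393 - sqrt(9.80307985))/2 = 7.25415648
kappa = s_max/s_min = sqrt(10.38514352/7.25415648) = 1.1965

1.1965


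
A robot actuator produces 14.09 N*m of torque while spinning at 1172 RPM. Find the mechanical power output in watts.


omega = 1172 * 2*pi/60 = 122.731553 rad/s
P = tau * omega = 14.09 * 122.731553 = 1729.2876

1729.2876 W


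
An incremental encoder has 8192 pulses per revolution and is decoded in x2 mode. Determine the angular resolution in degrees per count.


resolution = 360 / (PPR * 2) = 360 / 16384 = 0.0220

0.0220 degrees


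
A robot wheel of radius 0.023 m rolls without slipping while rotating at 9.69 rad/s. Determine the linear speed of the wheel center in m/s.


v = omega * r = 9.69 * 0.023 = 0.2229

0.2229 m/s


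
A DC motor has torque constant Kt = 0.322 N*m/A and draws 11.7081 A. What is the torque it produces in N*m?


tau = Kt * I = 0.322*11.7081 = 3.7700

3.7700 N*m


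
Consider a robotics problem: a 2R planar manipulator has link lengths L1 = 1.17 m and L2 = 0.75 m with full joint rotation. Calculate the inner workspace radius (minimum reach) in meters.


r_min = |L1 - L2| = |1.17 - 0.75| = 0.4200

0.4200 m


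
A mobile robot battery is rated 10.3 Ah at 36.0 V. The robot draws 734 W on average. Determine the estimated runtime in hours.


E = 10.3*36.0 = 370.8000 Wh
t = E/P = 370.8000/734 = 0.5052

0.5052 hours


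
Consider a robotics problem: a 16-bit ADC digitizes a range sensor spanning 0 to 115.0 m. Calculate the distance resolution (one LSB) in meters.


res = range / 2^n = 115.0/2^16 = 115.0/65536 = 0.0018

0.0018 m


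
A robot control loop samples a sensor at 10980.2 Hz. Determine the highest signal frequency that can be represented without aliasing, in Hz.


f_max = f_s/2 = 10980.2/2 = 5490.1000

5490.1000 Hz


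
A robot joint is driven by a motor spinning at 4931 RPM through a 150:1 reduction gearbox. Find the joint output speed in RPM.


omega_joint = omega_motor / N = 4931 / 150 = 32.8733

32.8733 RPM


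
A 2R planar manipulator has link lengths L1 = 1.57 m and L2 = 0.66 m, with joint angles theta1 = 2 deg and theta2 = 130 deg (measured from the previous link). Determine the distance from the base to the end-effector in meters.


x = L1*cos(th1) + L2*cos(th1+th2) = 1.127417
y = L1*sin(th1) + L2*sin(th1+th2) = 0.545268
d = sqrt(x^2 + y^2) = sqrt(1.271069 + 0.297317) = 1.2524

1.2524 m


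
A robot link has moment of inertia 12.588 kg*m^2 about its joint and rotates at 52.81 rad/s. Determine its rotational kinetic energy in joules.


KE = (1/2)*I*omega^2 = 0.5*12.588*52.81^2 = 17553.3121

17553.3121 J


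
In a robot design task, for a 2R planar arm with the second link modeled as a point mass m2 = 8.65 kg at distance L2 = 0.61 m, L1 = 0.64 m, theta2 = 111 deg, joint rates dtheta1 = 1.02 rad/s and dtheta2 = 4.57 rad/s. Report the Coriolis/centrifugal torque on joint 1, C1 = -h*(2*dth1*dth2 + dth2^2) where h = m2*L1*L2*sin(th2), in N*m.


h = m2*L1*L2*sin(th2) = 8.65*0.64*0.61*sin(111 deg) = 3.152664
C1 = -h*(2*1.02*4.57 + 4.57^2) = -3.152664*30.2077 = -95.2347

-95.2347 N*m


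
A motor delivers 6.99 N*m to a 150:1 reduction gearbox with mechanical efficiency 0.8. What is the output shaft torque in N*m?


tau_out = tau_in * N * eta = 6.99 * 150 * 0.8 = 838.8000

838.8000 N*m


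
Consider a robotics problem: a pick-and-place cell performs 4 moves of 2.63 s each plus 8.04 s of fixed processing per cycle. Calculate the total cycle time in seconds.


T = 4*2.63 + 8.04 = 18.5600

18.5600 s


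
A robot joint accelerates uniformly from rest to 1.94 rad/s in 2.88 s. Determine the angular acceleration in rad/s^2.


alpha = delta_omega / t = 1.94 / 2.88 = 0.6736

0.6736 rad/s^2


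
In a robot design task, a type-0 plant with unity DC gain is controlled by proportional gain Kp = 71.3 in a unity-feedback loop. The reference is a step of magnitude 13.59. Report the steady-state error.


e_ss = R/(1 + Kp) = 13.59/(1 + 71.3) = 13.59/72.3000 = 0.1880

0.1880


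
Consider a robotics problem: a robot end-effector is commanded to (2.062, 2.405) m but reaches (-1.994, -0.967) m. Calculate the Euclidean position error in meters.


dx = -1.994 - (2.062) = -4.0560, dy = -0.967 - (2.405) = -3.3720
err = sqrt(16.451136 + 11.370384) = 5.2746

5.2746 m


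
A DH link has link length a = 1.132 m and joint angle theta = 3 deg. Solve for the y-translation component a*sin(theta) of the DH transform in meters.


a*sin(theta) = 1.132*sin(3 deg) = 0.0592

0.0592 m


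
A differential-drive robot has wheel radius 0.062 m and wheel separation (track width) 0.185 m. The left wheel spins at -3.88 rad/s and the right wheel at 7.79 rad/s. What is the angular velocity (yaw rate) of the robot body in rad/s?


omega = r*(wR - wL)/L = 0.062*(7.79 - (-3.88))/0.185 = 3.9110

3.9110 rad/s


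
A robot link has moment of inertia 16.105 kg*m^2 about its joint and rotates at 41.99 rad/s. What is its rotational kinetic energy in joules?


KE = (1/2)*I*omega^2 = 0.5*16.105*41.99^2 = 14197.8467

14197.8467 J


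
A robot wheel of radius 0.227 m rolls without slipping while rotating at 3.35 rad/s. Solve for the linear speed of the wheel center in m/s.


v = omega * r = 3.35 * 0.227 = 0.7605

0.7605 m/s


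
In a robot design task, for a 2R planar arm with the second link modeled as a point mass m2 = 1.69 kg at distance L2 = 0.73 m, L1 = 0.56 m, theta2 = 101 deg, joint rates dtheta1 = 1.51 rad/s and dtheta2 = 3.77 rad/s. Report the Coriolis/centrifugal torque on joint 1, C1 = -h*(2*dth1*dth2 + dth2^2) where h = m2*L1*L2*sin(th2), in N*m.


h = m2*L1*L2*sin(th2) = 1.69*0.56*0.73*sin(101 deg) = 0.678179
C1 = -h*(2*1.51*3.77 + 3.77^2) = -0.678179*25.5983 = -17.3602

-17.3602 N*m


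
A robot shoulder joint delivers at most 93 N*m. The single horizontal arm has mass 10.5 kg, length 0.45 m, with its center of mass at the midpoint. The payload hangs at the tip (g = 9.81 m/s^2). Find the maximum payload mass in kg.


tau_arm = m_arm*g*(L/2) = 10.5*9.81*0.45/2 = 23.1761 N*m
tau_payload = tau_max - tau_arm = 93 - 23.1761 = 69.8239
m_payload = tau_payload / (g*L) = 69.8239 / (9.81*0.45) = 15.8169

15.8169 kg


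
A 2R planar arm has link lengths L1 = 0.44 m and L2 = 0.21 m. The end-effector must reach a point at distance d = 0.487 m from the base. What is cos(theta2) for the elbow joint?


cos(th2) = (d^2 - L1^2 - L2^2)/(2*L1*L2) = (0.487^2 - 0.44^2 - 0.21^2)/(2*0.44*0.21) = -0.0029

-0.0029


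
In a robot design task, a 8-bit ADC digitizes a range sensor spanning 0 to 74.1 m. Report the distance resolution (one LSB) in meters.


res = range / 2^n = 74.1/2^8 = 74.1/256 = 0.2895

0.2895 m


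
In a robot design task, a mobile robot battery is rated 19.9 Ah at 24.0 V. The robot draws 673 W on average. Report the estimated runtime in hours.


E = 19.9*24.0 = 477.6000 Wh
t = E/P = 477.6000/673 = 0.7097

0.7097 hours


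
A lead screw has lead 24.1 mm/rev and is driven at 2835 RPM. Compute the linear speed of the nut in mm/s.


v = lead * (RPM/60) = 24.1*2835/60 = 1138.7250

1138.7250 mm/s


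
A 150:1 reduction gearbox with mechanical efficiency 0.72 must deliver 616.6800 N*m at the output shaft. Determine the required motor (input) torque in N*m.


tau_in = tau_out / (N * eta) = 616.6800 / (150 * 0.72) = 5.7100

5.7100 N*m


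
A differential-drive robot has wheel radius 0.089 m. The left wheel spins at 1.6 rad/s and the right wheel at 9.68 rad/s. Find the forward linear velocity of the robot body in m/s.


v = r*(wR + wL)/2 = 0.089*(9.68 + 1.6)/2 = 0.5020

0.5020 m/s


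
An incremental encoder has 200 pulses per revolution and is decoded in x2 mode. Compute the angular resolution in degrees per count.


resolution = 360 / (PPR * 2) = 360 / 400 = 0.9000

0.9000 degrees


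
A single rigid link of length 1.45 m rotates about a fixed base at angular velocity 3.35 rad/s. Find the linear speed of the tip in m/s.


v = L*omega = 1.45 * 3.35 = 4.8575

4.8575 m/s


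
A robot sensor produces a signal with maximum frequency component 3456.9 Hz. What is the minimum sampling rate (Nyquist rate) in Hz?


f_s,min = 2*f_max = 2*3456.9 = 6913.8000

6913.8000 Hz


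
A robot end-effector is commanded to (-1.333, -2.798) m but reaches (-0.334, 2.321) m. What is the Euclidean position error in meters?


dx = -0.334 - (-1.333) = 0.9990, dy = 2.321 - (-2.798) = 5.1190
err = sqrt(0.998001 + 26.204161) = 5.2156

5.2156 m


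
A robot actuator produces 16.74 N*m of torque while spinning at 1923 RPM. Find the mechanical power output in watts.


omega = 1923 * 2*pi/60 = 201.376089 rad/s
P = tau * omega = 16.74 * 201.376089 = 3371.0357

3371.0357 W


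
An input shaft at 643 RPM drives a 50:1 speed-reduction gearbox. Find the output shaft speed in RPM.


omega_out = omega_in / N = 643 / 50 = 12.8600

12.8600 RPM


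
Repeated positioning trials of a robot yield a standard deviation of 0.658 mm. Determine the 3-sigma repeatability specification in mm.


repeatability = 3*sigma = 3*0.658 = 1.9740

1.9740 mm


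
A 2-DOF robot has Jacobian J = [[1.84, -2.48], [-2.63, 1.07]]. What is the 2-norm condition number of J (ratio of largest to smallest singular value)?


JJ^T eigenvalues: trace(JJ^T) = 17.5978, det(JJ^T) = det(J)^2 = 20.73527296
s_max^2 = (17.5978 + sqrt(226.74147300))/2 = 16.32786860
s_min^2 = (17.5978 - sqrt(226.74147300))/2 = 1.26993140
kappa = s_max/s_min = sqrt(16.32786860/1.26993140) = 3.5857

3.5857


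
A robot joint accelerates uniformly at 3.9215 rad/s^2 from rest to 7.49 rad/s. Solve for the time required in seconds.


t = delta_omega / alpha = 7.49 / 3.9215 = 1.9100

1.9100 s


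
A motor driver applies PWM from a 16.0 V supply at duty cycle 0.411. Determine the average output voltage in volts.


V_avg = V_supply * D = 16.0*0.411 = 6.5760

6.5760 V


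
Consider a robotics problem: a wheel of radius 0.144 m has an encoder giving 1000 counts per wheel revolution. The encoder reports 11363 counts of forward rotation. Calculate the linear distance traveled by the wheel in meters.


revs = 11363/1000 = 11.363000
d = revs * 2*pi*r = 11.363000 * 2*pi*0.144 = 10.2810

10.2810 m


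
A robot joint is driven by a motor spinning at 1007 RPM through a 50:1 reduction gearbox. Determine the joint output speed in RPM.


omega_joint = omega_motor / N = 1007 / 50 = 20.1400

20.1400 RPM


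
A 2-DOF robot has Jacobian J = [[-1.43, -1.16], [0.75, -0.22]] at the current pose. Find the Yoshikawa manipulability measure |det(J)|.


det(J) = -1.43*-0.22 - (-1.16)*(0.75) = 1.1846
|det(J)| = 1.1846

1.1846


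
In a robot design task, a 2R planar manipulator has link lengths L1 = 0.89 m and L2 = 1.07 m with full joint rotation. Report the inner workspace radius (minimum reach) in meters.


r_min = |L1 - L2| = |0.89 - 1.07| = 0.1800

0.1800 m


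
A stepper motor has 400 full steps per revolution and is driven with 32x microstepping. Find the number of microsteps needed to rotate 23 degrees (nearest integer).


step_size = 360/(400*32) = 360/12800 = 0.028125 deg
n = 23/(360/12800) = 23*12800/360 = 817.7778 -> 818

818 steps


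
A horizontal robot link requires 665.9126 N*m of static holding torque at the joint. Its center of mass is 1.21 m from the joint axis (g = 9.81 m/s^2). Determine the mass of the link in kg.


m = tau / (g*L) = 665.9126 / (9.81 * 1.21) = 56.1000

56.1000 kg


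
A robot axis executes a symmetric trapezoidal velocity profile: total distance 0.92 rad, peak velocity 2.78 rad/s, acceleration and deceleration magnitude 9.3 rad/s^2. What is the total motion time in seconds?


t_acc = v/a = 2.78/9.3 = 0.298925 s
d_acc = v^2/(2a) = 0.415505 rad (each ramp)
d_cruise = 0.92 - 2*0.415505 = 0.088990 rad
t_cruise = 0.088990/2.78 = 0.032011 s
t_total = 2*0.298925 + 0.032011 = 0.6299

0.6299 s


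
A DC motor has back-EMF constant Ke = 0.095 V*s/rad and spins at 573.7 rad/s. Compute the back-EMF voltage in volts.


V_emf = Ke * omega = 0.095*573.7 = 54.5015

54.5015 V


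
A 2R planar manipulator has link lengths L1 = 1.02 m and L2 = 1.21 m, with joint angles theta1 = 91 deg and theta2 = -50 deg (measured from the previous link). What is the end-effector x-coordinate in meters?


x = L1*cos(th1) + L2*cos(th1+th2) = 1.02*cos(91 deg) + 1.21*cos(41 deg) = 0.8954

0.8954 m


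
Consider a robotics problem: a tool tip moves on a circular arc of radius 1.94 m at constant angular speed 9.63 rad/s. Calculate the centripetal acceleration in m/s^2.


a_c = omega^2 * r = 9.63^2 * 1.94 = 179.9096

179.9096 m/s^2


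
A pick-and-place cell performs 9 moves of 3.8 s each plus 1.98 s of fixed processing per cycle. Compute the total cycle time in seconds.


T = 9*3.8 + 1.98 = 36.1800

36.1800 s


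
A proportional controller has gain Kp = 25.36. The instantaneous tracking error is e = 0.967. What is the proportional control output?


u_P = Kp * e = 25.36 * 0.967 = 24.5231

24.5231


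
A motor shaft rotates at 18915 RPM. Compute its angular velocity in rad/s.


omega = 18915 * 2*pi/60 = 1980.7742

1980.7742 rad/s


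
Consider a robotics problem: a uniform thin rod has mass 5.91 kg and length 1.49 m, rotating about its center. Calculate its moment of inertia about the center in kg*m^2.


I = (1/12)*m*L^2 = (1/12)*5.91*1.49^2 = 1.0934

1.0934 kg*m^2


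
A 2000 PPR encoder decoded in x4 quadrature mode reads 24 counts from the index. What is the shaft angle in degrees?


angle = counts * 360 / (PPR*4) = 24 * 360 / 8000 = 1.0800

1.0800 degrees


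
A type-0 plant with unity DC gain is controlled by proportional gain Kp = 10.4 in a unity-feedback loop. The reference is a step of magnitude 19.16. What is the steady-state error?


e_ss = R/(1 + Kp) = 19.16/(1 + 10.4) = 19.16/11.4000 = 1.6807

1.6807


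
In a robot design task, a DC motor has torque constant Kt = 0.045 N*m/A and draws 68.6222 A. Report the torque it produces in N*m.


tau = Kt * I = 0.045*68.6222 = 3.0880

3.0880 N*m


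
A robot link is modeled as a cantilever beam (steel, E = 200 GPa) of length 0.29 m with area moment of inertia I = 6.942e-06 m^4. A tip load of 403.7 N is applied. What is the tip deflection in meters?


delta = F*L^3/(3*E*I) = 403.7*0.29^3/(3*2.000e+11*6.942e-06)
      = 9.8458393/4165200 = 2.3638e-06

2.3638e-06 m


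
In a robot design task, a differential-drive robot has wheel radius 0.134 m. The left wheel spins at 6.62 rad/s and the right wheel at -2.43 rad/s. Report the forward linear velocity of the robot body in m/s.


v = r*(wR + wL)/2 = 0.134*(-2.43 + 6.62)/2 = 0.2807

0.2807 m/s


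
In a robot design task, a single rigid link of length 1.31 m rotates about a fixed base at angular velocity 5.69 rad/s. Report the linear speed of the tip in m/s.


v = L*omega = 1.31 * 5.69 = 7.4539

7.4539 m/s


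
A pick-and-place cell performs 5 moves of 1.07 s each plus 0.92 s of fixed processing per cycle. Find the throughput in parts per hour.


T_cycle = 5*1.07 + 0.92 = 6.2700 s
rate = 3600/T = 574.1627

574.1627 parts/hour


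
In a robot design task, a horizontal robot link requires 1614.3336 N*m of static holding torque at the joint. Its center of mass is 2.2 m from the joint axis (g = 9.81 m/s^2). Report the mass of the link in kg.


m = tau / (g*L) = 1614.3336 / (9.81 * 2.2) = 74.8000

74.8000 kg


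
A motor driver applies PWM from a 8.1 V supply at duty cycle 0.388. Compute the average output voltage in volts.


V_avg = V_supply * D = 8.1*0.388 = 3.1428

3.1428 V


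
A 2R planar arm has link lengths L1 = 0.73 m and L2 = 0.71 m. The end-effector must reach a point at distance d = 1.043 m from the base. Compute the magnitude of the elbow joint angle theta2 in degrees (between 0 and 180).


cos(th2) = (d^2 - L1^2 - L2^2)/(2*L1*L2) = (1.043^2 - 0.73^2 - 0.71^2)/(2*0.73*0.71) = 0.04905364
th2 = acos(0.04905364) = 87.1883 deg

87.1883 degrees


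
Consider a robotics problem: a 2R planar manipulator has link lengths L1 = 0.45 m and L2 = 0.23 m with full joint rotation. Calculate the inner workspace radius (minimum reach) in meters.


r_min = |L1 - L2| = |0.45 - 0.23| = 0.2200

0.2200 m


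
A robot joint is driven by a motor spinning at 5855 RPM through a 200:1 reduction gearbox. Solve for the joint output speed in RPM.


omega_joint = omega_motor / N = 5855 / 200 = 29.2750

29.2750 RPM


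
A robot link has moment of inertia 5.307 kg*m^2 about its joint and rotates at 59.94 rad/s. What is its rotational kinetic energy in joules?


KE = (1/2)*I*omega^2 = 0.5*5.307*59.94^2 = 9533.5044

9533.5044 J


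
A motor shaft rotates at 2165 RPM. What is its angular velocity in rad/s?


omega = 2165 * 2*pi/60 = 226.7183

226.7183 rad/s


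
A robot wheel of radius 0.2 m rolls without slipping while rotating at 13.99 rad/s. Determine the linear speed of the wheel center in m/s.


v = omega * r = 13.99 * 0.2 = 2.7980

2.7980 m/s


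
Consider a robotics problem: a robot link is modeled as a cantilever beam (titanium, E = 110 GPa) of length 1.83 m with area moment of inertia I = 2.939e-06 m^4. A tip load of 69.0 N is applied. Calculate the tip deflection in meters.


delta = F*L^3/(3*E*I) = 69.0*1.83^3/(3*1.100e+11*2.939e-06)
      = 422.865603/969870 = 4.3600e-04

4.3600e-04 m


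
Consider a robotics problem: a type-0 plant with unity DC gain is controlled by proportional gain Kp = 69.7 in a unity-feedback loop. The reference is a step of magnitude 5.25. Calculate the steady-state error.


e_ss = R/(1 + Kp) = 5.25/(1 + 69.7) = 5.25/70.7000 = 0.0743

0.0743


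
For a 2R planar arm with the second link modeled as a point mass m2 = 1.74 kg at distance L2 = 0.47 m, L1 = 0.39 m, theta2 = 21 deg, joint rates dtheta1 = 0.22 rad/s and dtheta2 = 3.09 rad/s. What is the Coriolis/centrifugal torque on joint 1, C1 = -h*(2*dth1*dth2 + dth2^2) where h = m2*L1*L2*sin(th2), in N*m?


h = m2*L1*L2*sin(th2) = 1.74*0.39*0.47*sin(21 deg) = 0.114299
C1 = -h*(2*0.22*3.09 + 3.09^2) = -0.114299*10.9077 = -1.2467

-1.2467 N*m


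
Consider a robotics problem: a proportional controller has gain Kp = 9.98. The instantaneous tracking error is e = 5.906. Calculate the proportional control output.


u_P = Kp * e = 9.98 * 5.906 = 58.9419

58.9419


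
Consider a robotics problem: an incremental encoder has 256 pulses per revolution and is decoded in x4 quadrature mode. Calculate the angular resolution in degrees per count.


resolution = 360 / (PPR * 4) = 360 / 1024 = 0.3516

0.3516 degrees


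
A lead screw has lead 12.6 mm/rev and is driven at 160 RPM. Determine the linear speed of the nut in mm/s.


v = lead * (RPM/60) = 12.6*160/60 = 33.6000

33.6000 mm/s


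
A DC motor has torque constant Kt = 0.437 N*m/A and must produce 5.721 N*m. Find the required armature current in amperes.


I = tau / Kt = 5.721/0.437 = 13.0915

13.0915 A


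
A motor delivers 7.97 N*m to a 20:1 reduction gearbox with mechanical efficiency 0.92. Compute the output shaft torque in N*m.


tau_out = tau_in * N * eta = 7.97 * 20 * 0.92 = 146.6480

146.6480 N*m


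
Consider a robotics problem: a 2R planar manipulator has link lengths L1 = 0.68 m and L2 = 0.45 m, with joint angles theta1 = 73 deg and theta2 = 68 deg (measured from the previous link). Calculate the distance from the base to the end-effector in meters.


x = L1*cos(th1) + L2*cos(th1+th2) = -0.150903
y = L1*sin(th1) + L2*sin(th1+th2) = 0.933481
d = sqrt(x^2 + y^2) = sqrt(0.022772 + 0.871387) = 0.9456

0.9456 m


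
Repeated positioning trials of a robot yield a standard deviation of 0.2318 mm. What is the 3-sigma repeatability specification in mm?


repeatability = 3*sigma = 3*0.2318 = 0.6954

0.6954 mm


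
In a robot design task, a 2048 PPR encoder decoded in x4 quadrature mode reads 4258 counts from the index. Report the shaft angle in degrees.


angle = counts * 360 / (PPR*4) = 4258 * 360 / 8192 = 187.1191

187.1191 degrees


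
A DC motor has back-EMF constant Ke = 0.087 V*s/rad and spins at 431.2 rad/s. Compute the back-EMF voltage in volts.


V_emf = Ke * omega = 0.087*431.2 = 37.5144

37.5144 V


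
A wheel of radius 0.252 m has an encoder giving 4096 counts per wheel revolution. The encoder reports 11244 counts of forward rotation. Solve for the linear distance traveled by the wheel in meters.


revs = 11244/4096 = 2.745117
d = revs * 2*pi*r = 2.745117 * 2*pi*0.252 = 4.3465

4.3465 m


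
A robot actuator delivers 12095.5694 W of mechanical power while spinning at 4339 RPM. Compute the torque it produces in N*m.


omega = 4339 * 2*pi/60 = 454.379017 rad/s
tau = P / omega = 12095.5694 / 454.379017 = 26.6200

26.6200 N*m


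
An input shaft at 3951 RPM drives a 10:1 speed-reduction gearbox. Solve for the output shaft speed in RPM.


omega_out = omega_in / N = 3951 / 10 = 395.1000

395.1000 RPM


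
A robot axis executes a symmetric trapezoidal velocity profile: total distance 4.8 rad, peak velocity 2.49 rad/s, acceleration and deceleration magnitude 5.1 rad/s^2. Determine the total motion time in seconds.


t_acc = v/a = 2.49/5.1 = 0.488235 s
d_acc = v^2/(2a) = 0.607853 rad (each ramp)
d_cruise = 4.8 - 2*0.607853 = 3.584294 rad
t_cruise = 3.584294/2.49 = 1.439476 s
t_total = 2*0.488235 + 1.439476 = 2.4159

2.4159 s


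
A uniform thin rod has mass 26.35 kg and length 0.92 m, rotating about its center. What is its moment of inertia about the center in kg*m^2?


I = (1/12)*m*L^2 = (1/12)*26.35*0.92^2 = 1.8586

1.8586 kg*m^2


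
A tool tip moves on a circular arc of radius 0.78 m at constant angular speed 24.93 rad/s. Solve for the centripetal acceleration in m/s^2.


a_c = omega^2 * r = 24.93^2 * 0.78 = 484.7738

484.7738 m/s^2


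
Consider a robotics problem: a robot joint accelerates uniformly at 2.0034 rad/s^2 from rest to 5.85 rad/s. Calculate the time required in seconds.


t = delta_omega / alpha = 5.85 / 2.0034 = 2.9200

2.9200 s


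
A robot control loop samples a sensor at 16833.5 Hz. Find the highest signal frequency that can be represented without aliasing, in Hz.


f_max = f_s/2 = 16833.5/2 = 8416.7500

8416.7500 Hz


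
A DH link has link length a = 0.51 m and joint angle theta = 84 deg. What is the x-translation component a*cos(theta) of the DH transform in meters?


a*cos(theta) = 0.51*cos(84 deg) = 0.0533

0.0533 m


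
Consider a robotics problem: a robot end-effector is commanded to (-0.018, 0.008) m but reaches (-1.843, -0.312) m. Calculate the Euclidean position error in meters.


dx = -1.843 - (-0.018) = -1.8250, dy = -0.312 - (0.008) = -0.3200
err = sqrt(3.330625 + 0.102400) = 1.8528

1.8528 m


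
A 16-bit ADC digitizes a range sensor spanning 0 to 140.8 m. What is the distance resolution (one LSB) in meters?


res = range / 2^n = 140.8/2^16 = 140.8/65536 = 0.0021

0.0021 m


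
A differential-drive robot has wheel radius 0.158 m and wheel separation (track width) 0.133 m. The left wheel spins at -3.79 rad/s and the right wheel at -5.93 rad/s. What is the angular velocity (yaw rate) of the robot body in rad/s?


omega = r*(wR - wL)/L = 0.158*(-5.93 - (-3.79))/0.133 = -2.5423

-2.5423 rad/s


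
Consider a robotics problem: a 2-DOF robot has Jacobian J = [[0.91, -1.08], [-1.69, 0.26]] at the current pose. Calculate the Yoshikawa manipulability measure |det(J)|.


det(J) = 0.91*0.26 - (-1.08)*(-1.69) = -1.5886
|det(J)| = 1.5886

1.5886


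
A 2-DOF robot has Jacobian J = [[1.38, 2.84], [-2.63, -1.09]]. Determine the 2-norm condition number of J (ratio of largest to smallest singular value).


JJ^T eigenvalues: trace(JJ^T) = 18.0750, det(JJ^T) = det(J)^2 = 35.58122500
s_max^2 = (18.0750 + sqrt(184.38072500))/2 = 15.82684321
s_min^2 = (18.0750 - sqrt(184.38072500))/2 = 2.24815679
kappa = s_max/s_min = sqrt(15.82684321/2.24815679) = 2.6533

2.6533


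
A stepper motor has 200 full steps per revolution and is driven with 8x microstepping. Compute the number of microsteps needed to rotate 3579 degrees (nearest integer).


step_size = 360/(200*8) = 360/1600 = 0.225000 deg
n = 3579/(360/1600) = 3579*1600/360 = 15906.6667 -> 15907

15907 steps


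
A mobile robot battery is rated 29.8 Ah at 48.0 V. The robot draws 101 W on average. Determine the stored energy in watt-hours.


E = capacity * V = 29.8*48.0 = 1430.4000

1430.4000 Wh


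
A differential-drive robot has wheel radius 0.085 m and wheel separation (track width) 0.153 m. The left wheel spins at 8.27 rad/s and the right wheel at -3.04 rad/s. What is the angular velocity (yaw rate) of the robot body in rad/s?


omega = r*(wR - wL)/L = 0.085*(-3.04 - (8.27))/0.153 = -6.2833

-6.2833 rad/s


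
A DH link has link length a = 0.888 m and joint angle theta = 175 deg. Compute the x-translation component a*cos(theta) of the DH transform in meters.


a*cos(theta) = 0.888*cos(175 deg) = -0.8846

-0.8846 m


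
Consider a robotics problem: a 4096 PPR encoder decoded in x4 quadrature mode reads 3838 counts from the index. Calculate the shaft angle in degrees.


angle = counts * 360 / (PPR*4) = 3838 * 360 / 16384 = 84.3311

84.3311 degrees


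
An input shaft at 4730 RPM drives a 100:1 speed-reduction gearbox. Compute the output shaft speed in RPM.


omega_out = omega_in / N = 4730 / 100 = 47.3000

47.3000 RPM


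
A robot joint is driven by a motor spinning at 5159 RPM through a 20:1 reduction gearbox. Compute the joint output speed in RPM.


omega_joint = omega_motor / N = 5159 / 20 = 257.9500

257.9500 RPM


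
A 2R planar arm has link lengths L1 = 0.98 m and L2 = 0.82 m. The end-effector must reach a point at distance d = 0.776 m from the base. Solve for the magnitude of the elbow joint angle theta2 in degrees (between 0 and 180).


cos(th2) = (d^2 - L1^2 - L2^2)/(2*L1*L2) = (0.776^2 - 0.98^2 - 0.82^2)/(2*0.98*0.82) = -0.64125436
th2 = acos(-0.64125436) = 129.8854 deg

129.8854 degrees


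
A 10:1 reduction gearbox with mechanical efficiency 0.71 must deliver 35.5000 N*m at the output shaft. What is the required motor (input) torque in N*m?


tau_in = tau_out / (N * eta) = 35.5000 / (10 * 0.71) = 5.0000

5.0000 N*m


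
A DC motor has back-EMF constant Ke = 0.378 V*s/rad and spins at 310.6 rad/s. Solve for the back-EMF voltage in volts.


V_emf = Ke * omega = 0.378*310.6 = 117.4068

117.4068 V


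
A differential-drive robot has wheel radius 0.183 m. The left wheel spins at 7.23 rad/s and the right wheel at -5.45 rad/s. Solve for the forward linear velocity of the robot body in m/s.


v = r*(wR + wL)/2 = 0.183*(-5.45 + 7.23)/2 = 0.1629

0.1629 m/s


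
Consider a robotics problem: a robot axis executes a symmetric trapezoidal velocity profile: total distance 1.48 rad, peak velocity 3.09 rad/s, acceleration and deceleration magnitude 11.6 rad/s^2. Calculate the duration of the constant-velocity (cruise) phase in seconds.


t_acc = v/a = 0.266379 s, d_acc = v^2/(2a) = 0.411556 rad each
d_cruise = 1.48 - 2*0.411556 = 0.656888 rad
t_cruise = d_cruise/v = 0.656888/3.09 = 0.2126

0.2126 s


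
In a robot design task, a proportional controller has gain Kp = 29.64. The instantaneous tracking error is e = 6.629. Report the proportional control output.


u_P = Kp * e = 29.64 * 6.629 = 196.4836

196.4836


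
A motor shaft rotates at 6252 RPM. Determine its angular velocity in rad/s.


omega = 6252 * 2*pi/60 = 654.7079

654.7079 rad/s


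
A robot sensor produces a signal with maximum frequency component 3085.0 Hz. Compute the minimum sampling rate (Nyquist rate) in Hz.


f_s,min = 2*f_max = 2*3085.0 = 6170.0000

6170.0000 Hz


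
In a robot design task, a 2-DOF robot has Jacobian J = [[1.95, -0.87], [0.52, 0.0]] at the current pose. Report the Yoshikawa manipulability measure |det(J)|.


det(J) = 1.95*0.0 - (-0.87)*(0.52) = 0.4524
|det(J)| = 0.4524

0.4524


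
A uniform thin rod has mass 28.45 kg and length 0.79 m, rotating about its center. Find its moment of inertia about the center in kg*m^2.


I = (1/12)*m*L^2 = (1/12)*28.45*0.79^2 = 1.4796

1.4796 kg*m^2


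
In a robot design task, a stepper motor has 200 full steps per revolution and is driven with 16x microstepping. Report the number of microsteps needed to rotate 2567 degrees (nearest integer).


step_size = 360/(200*16) = 360/3200 = 0.112500 deg
n = 2567/(360/3200) = 2567*3200/360 = 22817.7778 -> 22818

22818 steps


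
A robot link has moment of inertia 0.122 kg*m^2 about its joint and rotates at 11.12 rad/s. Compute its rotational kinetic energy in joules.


KE = (1/2)*I*omega^2 = 0.5*0.122*11.12^2 = 7.5429

7.5429 J


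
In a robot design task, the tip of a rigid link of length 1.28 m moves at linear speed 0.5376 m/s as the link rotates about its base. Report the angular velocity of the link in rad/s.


omega = v / L = 0.5376 / 1.28 = 0.4200

0.4200 rad/s


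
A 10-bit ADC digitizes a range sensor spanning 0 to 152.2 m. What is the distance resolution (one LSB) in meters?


res = range / 2^n = 152.2/2^10 = 152.2/1024 = 0.1486

0.1486 m


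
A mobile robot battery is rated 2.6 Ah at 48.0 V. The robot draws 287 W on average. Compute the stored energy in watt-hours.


E = capacity * V = 2.6*48.0 = 124.8000

124.8000 Wh


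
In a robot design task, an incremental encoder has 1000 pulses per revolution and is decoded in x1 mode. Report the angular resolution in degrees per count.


resolution = 360 / (PPR * 1) = 360 / 1000 = 0.3600

0.3600 degrees


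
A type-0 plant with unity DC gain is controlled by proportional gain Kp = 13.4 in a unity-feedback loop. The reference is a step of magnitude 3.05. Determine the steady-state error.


e_ss = R/(1 + Kp) = 3.05/(1 + 13.4) = 3.05/14.4000 = 0.2118

0.2118


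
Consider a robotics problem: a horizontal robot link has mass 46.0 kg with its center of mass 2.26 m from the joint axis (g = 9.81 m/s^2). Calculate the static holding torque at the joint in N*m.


tau = m*g*L = 46.0 * 9.81 * 2.26 = 1019.8476

1019.8476 N*m


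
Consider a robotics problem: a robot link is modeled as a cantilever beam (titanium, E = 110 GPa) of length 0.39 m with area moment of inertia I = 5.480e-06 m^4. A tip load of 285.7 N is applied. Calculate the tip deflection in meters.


delta = F*L^3/(3*E*I) = 285.7*0.39^3/(3*1.100e+11*5.480e-06)
      = 16.9474383/1808400 = 9.3715e-06

9.3715e-06 m


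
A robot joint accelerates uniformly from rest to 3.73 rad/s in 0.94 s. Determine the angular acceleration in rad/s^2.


alpha = delta_omega / t = 3.73 / 0.94 = 3.9681

3.9681 rad/s^2


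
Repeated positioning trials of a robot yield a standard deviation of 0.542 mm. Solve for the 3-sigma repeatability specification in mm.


repeatability = 3*sigma = 3*0.542 = 1.6260

1.6260 mm


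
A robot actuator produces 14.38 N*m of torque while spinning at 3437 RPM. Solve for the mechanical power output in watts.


omega = 3437 * 2*pi/60 = 359.921798 rad/s
P = tau * omega = 14.38 * 359.921798 = 5175.6755

5175.6755 W


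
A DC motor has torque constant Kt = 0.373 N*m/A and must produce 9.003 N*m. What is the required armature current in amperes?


I = tau / Kt = 9.003/0.373 = 24.1367

24.1367 A


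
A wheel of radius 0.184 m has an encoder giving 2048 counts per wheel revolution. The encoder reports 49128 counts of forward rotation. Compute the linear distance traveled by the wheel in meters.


revs = 49128/2048 = 23.988281
d = revs * 2*pi*r = 23.988281 * 2*pi*0.184 = 27.7330

27.7330 m


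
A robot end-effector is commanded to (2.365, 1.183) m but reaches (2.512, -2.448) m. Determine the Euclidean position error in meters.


dx = 2.512 - (2.365) = 0.1470, dy = -2.448 - (1.183) = -3.6310
err = sqrt(0.021609 + 13.184161) = 3.6340

3.6340 m


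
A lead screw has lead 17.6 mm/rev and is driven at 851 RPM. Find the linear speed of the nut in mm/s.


v = lead * (RPM/60) = 17.6*851/60 = 249.6267

249.6267 mm/s


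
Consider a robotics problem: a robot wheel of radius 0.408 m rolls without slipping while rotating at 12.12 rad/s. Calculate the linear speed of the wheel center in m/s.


v = omega * r = 12.12 * 0.408 = 4.9450

4.9450 m/s


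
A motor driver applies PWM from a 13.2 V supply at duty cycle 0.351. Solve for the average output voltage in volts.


V_avg = V_supply * D = 13.2*0.351 = 4.6332

4.6332 V


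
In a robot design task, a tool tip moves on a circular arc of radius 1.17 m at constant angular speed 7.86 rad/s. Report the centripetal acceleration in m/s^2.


a_c = omega^2 * r = 7.86^2 * 1.17 = 72.2821

72.2821 m/s^2
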